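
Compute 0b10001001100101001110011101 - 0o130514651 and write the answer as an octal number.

0b10001001100101001110011101 = 0o211451635 in octal.
Subtract column by column in base 8:
  5-1 → 4
  3-5 → 6 (borrow)
  6-6-1 → 7 (borrow)
  1-4-1 → 4 (borrow)
  5-1-1 → 3
  4-5 → 7 (borrow)
  1-0-1 → 0
  1-3 → 6 (borrow)
  2-1-1 → 0

0o60734764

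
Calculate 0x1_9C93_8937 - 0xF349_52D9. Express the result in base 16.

Subtract column by column in base 16:
  7-9 → E (borrow)
  3-D-1 → 5 (borrow)
  9-2-1 → 6
  8-5 → 3
  3-9 → A (borrow)
  9-4-1 → 4
  C-3 → 9
  9-F → A (borrow)
  1-0-1 → 0

0xA94A365E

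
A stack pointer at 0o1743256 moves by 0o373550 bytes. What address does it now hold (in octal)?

0o2337026

Add column by column in base 8, right to left:
  6+0 = 6
  5+5 = 2 carry 1
  2+5+1 = 0 carry 1
  3+3+1 = 7
  4+7 = 3 carry 1
  7+3+1 = 3 carry 1
  1+0+1 = 2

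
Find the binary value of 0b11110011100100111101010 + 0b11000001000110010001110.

Add column by column in base 2, right to left:
  0+0 = 0
  1+1 = 0 carry 1
  0+1+1 = 0 carry 1
  1+1+1 = 1 carry 1
  0+0+1 = 1
  1+0 = 1
  1+0 = 1
  1+1 = 0 carry 1
  1+0+1 = 0 carry 1
  0+0+1 = 1
  0+1 = 1
  1+1 = 0 carry 1
  0+0+1 = 1
  0+0 = 0
  1+0 = 1
  1+1 = 0 carry 1
  1+0+1 = 0 carry 1
  0+0+1 = 1
  0+0 = 0
  1+0 = 1
  1+0 = 1
  1+1 = 0 carry 1
  1+1+1 = 1 carry 1
  final carry 1

0b110110100101011001111000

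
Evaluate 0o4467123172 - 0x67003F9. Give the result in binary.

0o4467123172 = 0b100100110111001010011001111010 in binary.
0x67003F9 = 0b110011100000000001111111001 in binary.
Subtract column by column in base 2:
  0-1 → 1 (borrow)
  1-0-1 → 0
  0-0 → 0
  1-1 → 0
  1-1 → 0
  1-1 → 0
  1-1 → 0
  0-1 → 1 (borrow)
  0-1-1 → 0 (borrow)
  1-1-1 → 1 (borrow)
  1-0-1 → 0
  0-0 → 0
  0-0 → 0
  1-0 → 1
  0-0 → 0
  1-0 → 1
  0-0 → 0
  0-0 → 0
  1-0 → 1
  1-0 → 1
  1-1 → 0
  0-1 → 1 (borrow)
  1-1-1 → 1 (borrow)
  1-0-1 → 0
  0-0 → 0
  0-1 → 1 (borrow)
  1-1-1 → 1 (borrow)
  0-0-1 → 1 (borrow)
  0-0-1 → 1 (borrow)
  1-0-1 → 0

0b11110011011001010001010000001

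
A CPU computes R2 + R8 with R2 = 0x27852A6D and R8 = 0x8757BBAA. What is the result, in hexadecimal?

Add column by column in base 16, right to left:
  D+A = 7 carry 1
  6+A+1 = 1 carry 1
  A+B+1 = 6 carry 1
  2+B+1 = E
  5+7 = C
  8+5 = D
  7+7 = E
  2+8 = A

0xAEDCE617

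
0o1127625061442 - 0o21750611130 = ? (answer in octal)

Subtract column by column in base 8:
  2-0 → 2
  4-3 → 1
  4-1 → 3
  1-1 → 0
  6-1 → 5
  0-6 → 2 (borrow)
  5-0-1 → 4
  2-5 → 5 (borrow)
  6-7-1 → 6 (borrow)
  7-1-1 → 5
  2-2 → 0
  1-0 → 1
  1-0 → 1

0o1105654250312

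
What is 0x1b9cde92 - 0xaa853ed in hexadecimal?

0x10f48aa5

Subtract column by column in base 16:
  2-d → 5 (borrow)
  9-e-1 → a (borrow)
  e-3-1 → a
  d-5 → 8
  c-8 → 4
  9-a → f (borrow)
  b-a-1 → 0
  1-0 → 1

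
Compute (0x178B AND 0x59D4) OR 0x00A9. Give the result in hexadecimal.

0x11A9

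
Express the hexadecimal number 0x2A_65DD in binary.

Expand each hex digit to 4 bits: 2=0010 A=1010 6=0110 5=0101 D=1101 D=1101.

0b1010100110010111011101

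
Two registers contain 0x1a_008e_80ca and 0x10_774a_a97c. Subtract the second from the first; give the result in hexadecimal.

Subtract column by column in base 16:
  a-c → e (borrow)
  c-7-1 → 4
  0-9 → 7 (borrow)
  8-a-1 → d (borrow)
  e-a-1 → 3
  8-4 → 4
  0-7 → 9 (borrow)
  0-7-1 → 8 (borrow)
  a-0-1 → 9
  1-1 → 0

0x98943d74e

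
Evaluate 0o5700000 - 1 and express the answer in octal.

The trailing 5 digits are 0, so subtracting 1 borrows through: they become 7 and the next digit up decrements.

0o5677777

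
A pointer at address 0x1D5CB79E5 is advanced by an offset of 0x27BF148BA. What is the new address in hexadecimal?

Add column by column in base 16, right to left:
  5+A = F
  E+B = 9 carry 1
  9+8+1 = 2 carry 1
  7+4+1 = C
  B+1 = C
  C+F = B carry 1
  5+B+1 = 1 carry 1
  D+7+1 = 5 carry 1
  1+2+1 = 4

0x451BCC29F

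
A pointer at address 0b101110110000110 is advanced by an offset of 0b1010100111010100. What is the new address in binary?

Add column by column in base 2, right to left:
  0+0 = 0
  1+0 = 1
  1+1 = 0 carry 1
  0+0+1 = 1
  0+1 = 1
  0+0 = 0
  0+1 = 1
  1+1 = 0 carry 1
  1+1+1 = 1 carry 1
  0+0+1 = 1
  1+0 = 1
  1+1 = 0 carry 1
  1+0+1 = 0 carry 1
  0+1+1 = 0 carry 1
  1+0+1 = 0 carry 1
  0+1+1 = 0 carry 1
  final carry 1

0b10000011101011010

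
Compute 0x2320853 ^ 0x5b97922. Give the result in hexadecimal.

0x78b7171

XOR each hex digit independently (no carries):
  2^5=7, 3^b=8, 2^9=b, 0^7=7, 8^9=1, 5^2=7, 3^2=1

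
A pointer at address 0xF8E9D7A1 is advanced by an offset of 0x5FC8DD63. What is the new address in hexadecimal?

Add column by column in base 16, right to left:
  1+3 = 4
  A+6 = 0 carry 1
  7+D+1 = 5 carry 1
  D+D+1 = B carry 1
  9+8+1 = 2 carry 1
  E+C+1 = B carry 1
  8+F+1 = 8 carry 1
  F+5+1 = 5 carry 1
  final carry 1

0x158B2B504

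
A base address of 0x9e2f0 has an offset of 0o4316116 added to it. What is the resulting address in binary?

0b110110111111100111110

0x9e2f0 = 0b10011110001011110000 in binary.
0o4316116 = 0b100011001110001001110 in binary.
Add column by column in base 2, right to left:
  0+0 = 0
  0+1 = 1
  0+1 = 1
  0+1 = 1
  1+0 = 1
  1+0 = 1
  1+1 = 0 carry 1
  1+0+1 = 0 carry 1
  0+0+1 = 1
  1+0 = 1
  0+1 = 1
  0+1 = 1
  0+1 = 1
  1+0 = 1
  1+0 = 1
  1+1 = 0 carry 1
  1+1+1 = 1 carry 1
  0+0+1 = 1
  0+0 = 0
  1+0 = 1
  0+1 = 1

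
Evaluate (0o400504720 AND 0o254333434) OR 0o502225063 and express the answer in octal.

0o502325463

0o400504720 AND 0o254333434 = 0o000100420.
Then OR with 0o502225063.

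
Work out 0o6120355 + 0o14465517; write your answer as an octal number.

0o22606074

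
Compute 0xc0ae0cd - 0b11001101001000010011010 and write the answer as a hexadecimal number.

0b11001101001000010011010 = 0x66909a in hexadecimal.
Subtract column by column in base 16:
  d-a → 3
  c-9 → 3
  0-0 → 0
  e-9 → 5
  a-6 → 4
  0-6 → a (borrow)
  c-0-1 → b

0xba45033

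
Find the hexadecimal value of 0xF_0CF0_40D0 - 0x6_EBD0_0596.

0x821203B3A

Subtract column by column in base 16:
  0-6 → A (borrow)
  D-9-1 → 3
  0-5 → B (borrow)
  4-0-1 → 3
  0-0 → 0
  F-D → 2
  C-B → 1
  0-E → 2 (borrow)
  F-6-1 → 8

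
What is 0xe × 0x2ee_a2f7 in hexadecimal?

0x290ce982

Multiply each base-16 digit by 14, carrying:
  7×14 = 98 → write 2 carry 6
  f×14+6 = 216 → write 8 carry 13
  2×14+13 = 41 → write 9 carry 2
  a×14+2 = 142 → write e carry 8
  e×14+8 = 204 → write c carry 12
  e×14+12 = 208 → write 0 carry 13
  2×14+13 = 41 → write 9 carry 2
  remaining carry: 2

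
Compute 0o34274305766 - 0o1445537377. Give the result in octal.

0o32626546367

Subtract column by column in base 8:
  6-7 → 7 (borrow)
  6-7-1 → 6 (borrow)
  7-3-1 → 3
  5-7 → 6 (borrow)
  0-3-1 → 4 (borrow)
  3-5-1 → 5 (borrow)
  4-5-1 → 6 (borrow)
  7-4-1 → 2
  2-4 → 6 (borrow)
  4-1-1 → 2
  3-0 → 3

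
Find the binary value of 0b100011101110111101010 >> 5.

Right shift by 5: drop the 5 least-significant bits.

0b1000111011101111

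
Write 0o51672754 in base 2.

Each octal digit is 3 bits: 5=101 1=001 6=110 7=111 2=010 7=111 5=101 4=100.

0b101001110111010111101100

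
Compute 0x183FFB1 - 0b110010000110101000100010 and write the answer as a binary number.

0x183FFB1 = 0b1100000111111111110110001 in binary.
Subtract column by column in base 2:
  1-0 → 1
  0-1 → 1 (borrow)
  0-0-1 → 1 (borrow)
  0-0-1 → 1 (borrow)
  1-0-1 → 0
  1-1 → 0
  0-0 → 0
  1-0 → 1
  1-0 → 1
  1-1 → 0
  1-0 → 1
  1-1 → 0
  1-0 → 1
  1-1 → 0
  1-1 → 0
  1-0 → 1
  1-0 → 1
  1-0 → 1
  0-0 → 0
  0-1 → 1 (borrow)
  0-0-1 → 1 (borrow)
  0-0-1 → 1 (borrow)
  0-1-1 → 0 (borrow)
  1-1-1 → 1 (borrow)
  1-0-1 → 0

0b101110111001010110001111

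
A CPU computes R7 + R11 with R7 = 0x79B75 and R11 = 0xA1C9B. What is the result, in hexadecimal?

0x11B810

Add column by column in base 16, right to left:
  5+B = 0 carry 1
  7+9+1 = 1 carry 1
  B+C+1 = 8 carry 1
  9+1+1 = B
  7+A = 1 carry 1
  final carry 1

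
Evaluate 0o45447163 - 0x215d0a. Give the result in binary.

0b11101001111000101101001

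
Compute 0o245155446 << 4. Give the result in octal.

4 bits is not a whole number of base-8 digits; in binary: 10100101001101101100100110 << 4 = 101001010011011011001001100000.

0o5123331140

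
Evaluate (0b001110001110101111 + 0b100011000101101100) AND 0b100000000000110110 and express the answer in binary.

Add column by column in base 2, right to left:
  1+0 = 1
  1+0 = 1
  1+1 = 0 carry 1
  1+1+1 = 1 carry 1
  0+0+1 = 1
  1+1 = 0 carry 1
  0+1+1 = 0 carry 1
  1+0+1 = 0 carry 1
  1+1+1 = 1 carry 1
  1+0+1 = 0 carry 1
  0+0+1 = 1
  0+0 = 0
  0+1 = 1
  1+1 = 0 carry 1
  1+0+1 = 0 carry 1
  1+0+1 = 0 carry 1
  0+0+1 = 1
  0+1 = 1
Sum = 0b110001010100011011; now AND with 0b100000000000110110:
  110001010100011011
& 100000000000110110
= 100000000000010010

0b100000000000010010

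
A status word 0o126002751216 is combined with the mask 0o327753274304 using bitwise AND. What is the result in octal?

AND each oct digit independently (no carries):
  1&3=1, 2&2=2, 6&7=6, 0&7=0, 0&5=0, 2&3=2, 7&2=2, 5&7=5, 1&4=0, 2&3=2, 1&0=0, 6&4=4

0o126002250204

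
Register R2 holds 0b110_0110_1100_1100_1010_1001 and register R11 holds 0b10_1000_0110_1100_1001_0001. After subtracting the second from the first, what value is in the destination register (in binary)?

Subtract column by column in base 2:
  1-1 → 0
  0-0 → 0
  0-0 → 0
  1-0 → 1
  0-1 → 1 (borrow)
  1-0-1 → 0
  0-0 → 0
  1-1 → 0
  0-0 → 0
  0-0 → 0
  1-1 → 0
  1-1 → 0
  0-0 → 0
  0-1 → 1 (borrow)
  1-1-1 → 1 (borrow)
  1-0-1 → 0
  0-0 → 0
  1-0 → 1
  1-0 → 1
  0-1 → 1 (borrow)
  0-0-1 → 1 (borrow)
  1-1-1 → 1 (borrow)
  1-0-1 → 0

0b1111100110000000011000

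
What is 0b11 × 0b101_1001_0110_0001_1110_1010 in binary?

Multiply each base-2 digit by 3, carrying:
  0×3 = 0 → write 0
  1×3 = 3 → write 1 carry 1
  0×3+1 = 1 → write 1
  1×3 = 3 → write 1 carry 1
  0×3+1 = 1 → write 1
  1×3 = 3 → write 1 carry 1
  1×3+1 = 4 → write 0 carry 2
  1×3+2 = 5 → write 1 carry 2
  1×3+2 = 5 → write 1 carry 2
  0×3+2 = 2 → write 0 carry 1
  0×3+1 = 1 → write 1
  0×3 = 0 → write 0
  0×3 = 0 → write 0
  1×3 = 3 → write 1 carry 1
  1×3+1 = 4 → write 0 carry 2
  0×3+2 = 2 → write 0 carry 1
  1×3+1 = 4 → write 0 carry 2
  0×3+2 = 2 → write 0 carry 1
  0×3+1 = 1 → write 1
  1×3 = 3 → write 1 carry 1
  1×3+1 = 4 → write 0 carry 2
  0×3+2 = 2 → write 0 carry 1
  1×3+1 = 4 → write 0 carry 2
  remaining carry: 10

0b1000011000010010110111110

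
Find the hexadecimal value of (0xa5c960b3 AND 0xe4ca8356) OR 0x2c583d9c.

0xa5c960b3 AND 0xe4ca8356 = 0xa4c80012.
Then OR with 0x2c583d9c.

0xacd83d9e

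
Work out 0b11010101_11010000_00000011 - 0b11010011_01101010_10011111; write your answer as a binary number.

0b100110010101100100

Subtract column by column in base 2:
  1-1 → 0
  1-1 → 0
  0-1 → 1 (borrow)
  0-1-1 → 0 (borrow)
  0-1-1 → 0 (borrow)
  0-0-1 → 1 (borrow)
  0-0-1 → 1 (borrow)
  0-1-1 → 0 (borrow)
  0-0-1 → 1 (borrow)
  0-1-1 → 0 (borrow)
  0-0-1 → 1 (borrow)
  0-1-1 → 0 (borrow)
  1-0-1 → 0
  0-1 → 1 (borrow)
  1-1-1 → 1 (borrow)
  1-0-1 → 0
  1-1 → 0
  0-1 → 1 (borrow)
  1-0-1 → 0
  0-0 → 0
  1-1 → 0
  0-0 → 0
  1-1 → 0
  1-1 → 0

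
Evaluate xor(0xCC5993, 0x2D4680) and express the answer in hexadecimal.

0xE11F13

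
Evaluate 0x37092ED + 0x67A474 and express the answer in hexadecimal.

Add column by column in base 16, right to left:
  D+4 = 1 carry 1
  E+7+1 = 6 carry 1
  2+4+1 = 7
  9+A = 3 carry 1
  0+7+1 = 8
  7+6 = D
  3+0 = 3

0x3D83761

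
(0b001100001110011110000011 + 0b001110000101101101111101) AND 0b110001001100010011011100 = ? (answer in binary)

0b10000000100000000000000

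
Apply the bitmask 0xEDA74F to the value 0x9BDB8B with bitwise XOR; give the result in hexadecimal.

0x767CC4

XOR each hex digit independently (no carries):
  9^E=7, B^D=6, D^A=7, B^7=C, 8^4=C, B^F=4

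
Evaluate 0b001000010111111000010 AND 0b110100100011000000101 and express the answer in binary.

0b000000000011000000000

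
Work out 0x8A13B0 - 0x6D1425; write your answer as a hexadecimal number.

Subtract column by column in base 16:
  0-5 → B (borrow)
  B-2-1 → 8
  3-4 → F (borrow)
  1-1-1 → F (borrow)
  A-D-1 → C (borrow)
  8-6-1 → 1

0x1CFF8B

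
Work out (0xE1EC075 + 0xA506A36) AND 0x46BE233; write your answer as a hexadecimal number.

0x6B2223

Add column by column in base 16, right to left:
  5+6 = B
  7+3 = A
  0+A = A
  C+6 = 2 carry 1
  E+0+1 = F
  1+5 = 6
  E+A = 8 carry 1
  final carry 1
Sum = 0x186F2AAB; now AND with 0x46BE233:
  1&0=0, 8&4=0, 6&6=6, F&B=B, 2&E=2, A&2=2, A&3=2, B&3=3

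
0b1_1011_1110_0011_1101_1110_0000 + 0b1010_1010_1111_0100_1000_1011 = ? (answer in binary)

Add column by column in base 2, right to left:
  0+1 = 1
  0+1 = 1
  0+0 = 0
  0+1 = 1
  0+0 = 0
  1+0 = 1
  1+0 = 1
  1+1 = 0 carry 1
  1+0+1 = 0 carry 1
  0+0+1 = 1
  1+1 = 0 carry 1
  1+0+1 = 0 carry 1
  1+1+1 = 1 carry 1
  1+1+1 = 1 carry 1
  0+1+1 = 0 carry 1
  0+1+1 = 0 carry 1
  0+0+1 = 1
  1+1 = 0 carry 1
  1+0+1 = 0 carry 1
  1+1+1 = 1 carry 1
  1+0+1 = 0 carry 1
  1+1+1 = 1 carry 1
  0+0+1 = 1
  1+1 = 0 carry 1
  1+0+1 = 0 carry 1
  final carry 1

0b10011010010011001001101011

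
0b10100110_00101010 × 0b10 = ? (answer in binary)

Multiply each base-2 digit by 2, carrying:
  0×2 = 0 → write 0
  1×2 = 2 → write 0 carry 1
  0×2+1 = 1 → write 1
  1×2 = 2 → write 0 carry 1
  0×2+1 = 1 → write 1
  1×2 = 2 → write 0 carry 1
  0×2+1 = 1 → write 1
  0×2 = 0 → write 0
  0×2 = 0 → write 0
  1×2 = 2 → write 0 carry 1
  1×2+1 = 3 → write 1 carry 1
  0×2+1 = 1 → write 1
  0×2 = 0 → write 0
  1×2 = 2 → write 0 carry 1
  0×2+1 = 1 → write 1
  1×2 = 2 → write 0 carry 1
  remaining carry: 1

0b10100110001010100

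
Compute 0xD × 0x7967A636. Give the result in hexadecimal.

0x62A4370BE

Multiply each base-16 digit by 13, carrying:
  6×13 = 78 → write E carry 4
  3×13+4 = 43 → write B carry 2
  6×13+2 = 80 → write 0 carry 5
  A×13+5 = 135 → write 7 carry 8
  7×13+8 = 99 → write 3 carry 6
  6×13+6 = 84 → write 4 carry 5
  9×13+5 = 122 → write A carry 7
  7×13+7 = 98 → write 2 carry 6
  remaining carry: 6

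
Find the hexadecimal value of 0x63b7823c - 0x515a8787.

Subtract column by column in base 16:
  c-7 → 5
  3-8 → b (borrow)
  2-7-1 → a (borrow)
  8-8-1 → f (borrow)
  7-a-1 → c (borrow)
  b-5-1 → 5
  3-1 → 2
  6-5 → 1

0x125cfab5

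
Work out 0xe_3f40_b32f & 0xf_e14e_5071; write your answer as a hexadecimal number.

0xe21401021

AND each hex digit independently (no carries):
  e&f=e, 3&e=2, f&1=1, 4&4=4, 0&e=0, b&5=1, 3&0=0, 2&7=2, f&1=1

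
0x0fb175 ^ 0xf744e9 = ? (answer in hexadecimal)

XOR each hex digit independently (no carries):
  0^f=f, f^7=8, b^4=f, 1^4=5, 7^e=9, 5^9=c

0xf8f59c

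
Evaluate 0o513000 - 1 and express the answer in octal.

The trailing 3 digits are 0, so subtracting 1 borrows through: they become 7 and the next digit up decrements.

0o512777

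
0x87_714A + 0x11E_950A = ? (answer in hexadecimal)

0x1A60654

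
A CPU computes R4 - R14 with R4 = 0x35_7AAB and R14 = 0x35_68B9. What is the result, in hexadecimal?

0x11F2

Subtract column by column in base 16:
  B-9 → 2
  A-B → F (borrow)
  A-8-1 → 1
  7-6 → 1
  5-5 → 0
  3-3 → 0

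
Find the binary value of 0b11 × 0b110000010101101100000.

0b10010001000001000100000

Multiply each base-2 digit by 3, carrying:
  0×3 = 0 → write 0
  0×3 = 0 → write 0
  0×3 = 0 → write 0
  0×3 = 0 → write 0
  0×3 = 0 → write 0
  1×3 = 3 → write 1 carry 1
  1×3+1 = 4 → write 0 carry 2
  0×3+2 = 2 → write 0 carry 1
  1×3+1 = 4 → write 0 carry 2
  1×3+2 = 5 → write 1 carry 2
  0×3+2 = 2 → write 0 carry 1
  1×3+1 = 4 → write 0 carry 2
  0×3+2 = 2 → write 0 carry 1
  1×3+1 = 4 → write 0 carry 2
  0×3+2 = 2 → write 0 carry 1
  0×3+1 = 1 → write 1
  0×3 = 0 → write 0
  0×3 = 0 → write 0
  0×3 = 0 → write 0
  1×3 = 3 → write 1 carry 1
  1×3+1 = 4 → write 0 carry 2
  remaining carry: 10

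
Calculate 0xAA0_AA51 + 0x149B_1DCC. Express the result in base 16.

Add column by column in base 16, right to left:
  1+C = D
  5+C = 1 carry 1
  A+D+1 = 8 carry 1
  A+1+1 = C
  0+B = B
  A+9 = 3 carry 1
  A+4+1 = F
  0+1 = 1

0x1F3BC81D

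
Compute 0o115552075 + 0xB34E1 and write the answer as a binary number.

0b1010000100000100100011110

0o115552075 = 0b1001101101101010000111101 in binary.
0xB34E1 = 0b10110011010011100001 in binary.
Add column by column in base 2, right to left:
  1+1 = 0 carry 1
  0+0+1 = 1
  1+0 = 1
  1+0 = 1
  1+0 = 1
  1+1 = 0 carry 1
  0+1+1 = 0 carry 1
  0+1+1 = 0 carry 1
  0+0+1 = 1
  0+0 = 0
  1+1 = 0 carry 1
  0+0+1 = 1
  1+1 = 0 carry 1
  0+1+1 = 0 carry 1
  1+0+1 = 0 carry 1
  1+0+1 = 0 carry 1
  0+1+1 = 0 carry 1
  1+1+1 = 1 carry 1
  1+0+1 = 0 carry 1
  0+1+1 = 0 carry 1
  1+0+1 = 0 carry 1
  1+0+1 = 0 carry 1
  0+0+1 = 1
  0+0 = 0
  1+0 = 1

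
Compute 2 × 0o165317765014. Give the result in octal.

Multiply each base-8 digit by 2, carrying:
  4×2 = 8 → write 0 carry 1
  1×2+1 = 3 → write 3
  0×2 = 0 → write 0
  5×2 = 10 → write 2 carry 1
  6×2+1 = 13 → write 5 carry 1
  7×2+1 = 15 → write 7 carry 1
  7×2+1 = 15 → write 7 carry 1
  1×2+1 = 3 → write 3
  3×2 = 6 → write 6
  5×2 = 10 → write 2 carry 1
  6×2+1 = 13 → write 5 carry 1
  1×2+1 = 3 → write 3

0o352637752030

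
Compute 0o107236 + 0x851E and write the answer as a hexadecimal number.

0o107236 = 0x8E9E in hexadecimal.
Add column by column in base 16, right to left:
  E+E = C carry 1
  9+1+1 = B
  E+5 = 3 carry 1
  8+8+1 = 1 carry 1
  final carry 1

0x113BC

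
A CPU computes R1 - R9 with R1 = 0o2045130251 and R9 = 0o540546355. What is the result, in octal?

Subtract column by column in base 8:
  1-5 → 4 (borrow)
  5-5-1 → 7 (borrow)
  2-3-1 → 6 (borrow)
  0-6-1 → 1 (borrow)
  3-4-1 → 6 (borrow)
  1-5-1 → 3 (borrow)
  5-0-1 → 4
  4-4 → 0
  0-5 → 3 (borrow)
  2-0-1 → 1

0o1304361674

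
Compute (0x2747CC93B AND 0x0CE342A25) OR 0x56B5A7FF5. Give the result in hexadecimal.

0x2747CC93B AND 0x0CE342A25 = 0x044340821.
Then OR with 0x56B5A7FF5.

0x56F7E7FF5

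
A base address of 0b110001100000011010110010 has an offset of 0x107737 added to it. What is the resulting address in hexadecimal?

0b110001100000011010110010 = 0xC606B2 in hexadecimal.
Add column by column in base 16, right to left:
  2+7 = 9
  B+3 = E
  6+7 = D
  0+7 = 7
  6+0 = 6
  C+1 = D

0xD67DE9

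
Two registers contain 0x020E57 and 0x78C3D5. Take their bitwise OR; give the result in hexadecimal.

0x7ACFD7

OR each hex digit independently (no carries):
  0|7=7, 2|8=A, 0|C=C, E|3=F, 5|D=D, 7|5=7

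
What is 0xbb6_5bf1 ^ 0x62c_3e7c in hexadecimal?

XOR each hex digit independently (no carries):
  b^6=d, b^2=9, 6^c=a, 5^3=6, b^e=5, f^7=8, 1^c=d

0xd9a658d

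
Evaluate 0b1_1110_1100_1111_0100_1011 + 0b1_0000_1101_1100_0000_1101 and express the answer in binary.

0b1011111010101101011000

Add column by column in base 2, right to left:
  1+1 = 0 carry 1
  1+0+1 = 0 carry 1
  0+1+1 = 0 carry 1
  1+1+1 = 1 carry 1
  0+0+1 = 1
  0+0 = 0
  1+0 = 1
  0+0 = 0
  1+0 = 1
  1+0 = 1
  1+1 = 0 carry 1
  1+1+1 = 1 carry 1
  0+1+1 = 0 carry 1
  0+0+1 = 1
  1+1 = 0 carry 1
  1+1+1 = 1 carry 1
  0+0+1 = 1
  1+0 = 1
  1+0 = 1
  1+0 = 1
  1+1 = 0 carry 1
  final carry 1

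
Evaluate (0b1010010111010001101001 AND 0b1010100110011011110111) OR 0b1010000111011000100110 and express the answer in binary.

0b1010010111010001101001 AND 0b1010100110011011110111 = 0b1010000110010001100001.
Then OR with 0b1010000111011000100110.

0b1010000111011001100111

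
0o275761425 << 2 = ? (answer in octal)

0o1367706124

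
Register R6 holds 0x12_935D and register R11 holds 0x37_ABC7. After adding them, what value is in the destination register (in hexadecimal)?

0x4A3F24

Add column by column in base 16, right to left:
  D+7 = 4 carry 1
  5+C+1 = 2 carry 1
  3+B+1 = F
  9+A = 3 carry 1
  2+7+1 = A
  1+3 = 4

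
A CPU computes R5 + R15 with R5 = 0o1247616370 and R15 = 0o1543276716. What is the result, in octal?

Add column by column in base 8, right to left:
  0+6 = 6
  7+1 = 0 carry 1
  3+7+1 = 3 carry 1
  6+6+1 = 5 carry 1
  1+7+1 = 1 carry 1
  6+2+1 = 1 carry 1
  7+3+1 = 3 carry 1
  4+4+1 = 1 carry 1
  2+5+1 = 0 carry 1
  1+1+1 = 3

0o3013115306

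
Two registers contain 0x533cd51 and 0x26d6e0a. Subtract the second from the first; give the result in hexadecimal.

0x2c65f47

Subtract column by column in base 16:
  1-a → 7 (borrow)
  5-0-1 → 4
  d-e → f (borrow)
  c-6-1 → 5
  3-d → 6 (borrow)
  3-6-1 → c (borrow)
  5-2-1 → 2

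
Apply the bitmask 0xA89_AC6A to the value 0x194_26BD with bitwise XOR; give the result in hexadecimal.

0xB1D8AD7

XOR each hex digit independently (no carries):
  1^A=B, 9^8=1, 4^9=D, 2^A=8, 6^C=A, B^6=D, D^A=7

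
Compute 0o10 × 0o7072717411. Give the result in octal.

Multiply each base-8 digit by 8, carrying:
  1×8 = 8 → write 0 carry 1
  1×8+1 = 9 → write 1 carry 1
  4×8+1 = 33 → write 1 carry 4
  7×8+4 = 60 → write 4 carry 7
  1×8+7 = 15 → write 7 carry 1
  7×8+1 = 57 → write 1 carry 7
  2×8+7 = 23 → write 7 carry 2
  7×8+2 = 58 → write 2 carry 7
  0×8+7 = 7 → write 7
  7×8 = 56 → write 0 carry 7
  remaining carry: 7

0o70727174110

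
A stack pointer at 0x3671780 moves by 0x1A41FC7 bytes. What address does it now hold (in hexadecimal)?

0x50B3747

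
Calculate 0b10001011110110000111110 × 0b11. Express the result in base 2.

0b110100011100010010111010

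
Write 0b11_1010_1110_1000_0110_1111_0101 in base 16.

Group the bits into nibbles: 0011 1010 1110 1000 0110 1111 0101 → 3ae86f5.

0x3ae86f5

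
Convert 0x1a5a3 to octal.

Expand each hex digit to 4 bits: 1=0001 a=1010 5=0101 a=1010 3=0011.
Group the bits in threes: 011 010 010 110 100 011 → 322643.

0o322643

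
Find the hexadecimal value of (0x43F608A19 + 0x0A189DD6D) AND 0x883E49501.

0x80E00500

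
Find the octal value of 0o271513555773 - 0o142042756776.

0o127450576775

Subtract column by column in base 8:
  3-6 → 5 (borrow)
  7-7-1 → 7 (borrow)
  7-7-1 → 7 (borrow)
  5-6-1 → 6 (borrow)
  5-5-1 → 7 (borrow)
  5-7-1 → 5 (borrow)
  3-2-1 → 0
  1-4 → 5 (borrow)
  5-0-1 → 4
  1-2 → 7 (borrow)
  7-4-1 → 2
  2-1 → 1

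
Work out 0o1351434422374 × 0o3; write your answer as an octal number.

0o4274525467364

Multiply each base-8 digit by 3, carrying:
  4×3 = 12 → write 4 carry 1
  7×3+1 = 22 → write 6 carry 2
  3×3+2 = 11 → write 3 carry 1
  2×3+1 = 7 → write 7
  2×3 = 6 → write 6
  4×3 = 12 → write 4 carry 1
  4×3+1 = 13 → write 5 carry 1
  3×3+1 = 10 → write 2 carry 1
  4×3+1 = 13 → write 5 carry 1
  1×3+1 = 4 → write 4
  5×3 = 15 → write 7 carry 1
  3×3+1 = 10 → write 2 carry 1
  1×3+1 = 4 → write 4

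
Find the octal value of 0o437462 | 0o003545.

OR each oct digit independently (no carries):
  4|0=4, 3|0=3, 7|3=7, 4|5=5, 6|4=6, 2|5=7

0o437567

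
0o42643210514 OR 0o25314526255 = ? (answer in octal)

0o67757736755

OR each oct digit independently (no carries):
  4|2=6, 2|5=7, 6|3=7, 4|1=5, 3|4=7, 2|5=7, 1|2=3, 0|6=6, 5|2=7, 1|5=5, 4|5=5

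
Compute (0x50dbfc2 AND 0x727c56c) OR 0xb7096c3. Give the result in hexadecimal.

0xf7597c3

0x50dbfc2 AND 0x727c56c = 0x5058540.
Then OR with 0xb7096c3.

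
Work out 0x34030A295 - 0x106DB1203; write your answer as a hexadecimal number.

0x239559092

Subtract column by column in base 16:
  5-3 → 2
  9-0 → 9
  2-2 → 0
  A-1 → 9
  0-B → 5 (borrow)
  3-D-1 → 5 (borrow)
  0-6-1 → 9 (borrow)
  4-0-1 → 3
  3-1 → 2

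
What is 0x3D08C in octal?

0o750214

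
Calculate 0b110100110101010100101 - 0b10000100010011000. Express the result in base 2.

0b110010110001000001101

Subtract column by column in base 2:
  1-0 → 1
  0-0 → 0
  1-0 → 1
  0-1 → 1 (borrow)
  0-1-1 → 0 (borrow)
  1-0-1 → 0
  0-0 → 0
  1-1 → 0
  0-0 → 0
  1-0 → 1
  0-0 → 0
  1-1 → 0
  0-0 → 0
  1-0 → 1
  1-0 → 1
  0-0 → 0
  0-1 → 1 (borrow)
  1-0-1 → 0
  0-0 → 0
  1-0 → 1
  1-0 → 1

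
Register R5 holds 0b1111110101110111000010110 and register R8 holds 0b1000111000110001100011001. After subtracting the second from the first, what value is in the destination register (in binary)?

Subtract column by column in base 2:
  0-1 → 1 (borrow)
  1-0-1 → 0
  1-0 → 1
  0-1 → 1 (borrow)
  1-1-1 → 1 (borrow)
  0-0-1 → 1 (borrow)
  0-0-1 → 1 (borrow)
  0-0-1 → 1 (borrow)
  0-1-1 → 0 (borrow)
  1-1-1 → 1 (borrow)
  1-0-1 → 0
  1-0 → 1
  0-0 → 0
  1-1 → 0
  1-1 → 0
  1-0 → 1
  0-0 → 0
  1-0 → 1
  0-1 → 1 (borrow)
  1-1-1 → 1 (borrow)
  1-1-1 → 1 (borrow)
  1-0-1 → 0
  1-0 → 1
  1-0 → 1
  1-1 → 0

0b110111101000101011111101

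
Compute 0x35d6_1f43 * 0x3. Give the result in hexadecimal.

0xa1825dc9

Multiply each base-16 digit by 3, carrying:
  3×3 = 9 → write 9
  4×3 = 12 → write c
  f×3 = 45 → write d carry 2
  1×3+2 = 5 → write 5
  6×3 = 18 → write 2 carry 1
  d×3+1 = 40 → write 8 carry 2
  5×3+2 = 17 → write 1 carry 1
  3×3+1 = 10 → write a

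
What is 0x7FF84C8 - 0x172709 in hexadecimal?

Subtract column by column in base 16:
  8-9 → F (borrow)
  C-0-1 → B
  4-7 → D (borrow)
  8-2-1 → 5
  F-7 → 8
  F-1 → E
  7-0 → 7

0x7E85DBF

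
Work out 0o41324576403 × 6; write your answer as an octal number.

0o310374367022

Multiply each base-8 digit by 6, carrying:
  3×6 = 18 → write 2 carry 2
  0×6+2 = 2 → write 2
  4×6 = 24 → write 0 carry 3
  6×6+3 = 39 → write 7 carry 4
  7×6+4 = 46 → write 6 carry 5
  5×6+5 = 35 → write 3 carry 4
  4×6+4 = 28 → write 4 carry 3
  2×6+3 = 15 → write 7 carry 1
  3×6+1 = 19 → write 3 carry 2
  1×6+2 = 8 → write 0 carry 1
  4×6+1 = 25 → write 1 carry 3
  remaining carry: 3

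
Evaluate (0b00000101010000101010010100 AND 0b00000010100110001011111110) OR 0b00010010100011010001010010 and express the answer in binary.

0b10010100011011011010110

0b00000101010000101010010100 AND 0b00000010100110001011111110 = 0b00000000000000001010010100.
Then OR with 0b00010010100011010001010010.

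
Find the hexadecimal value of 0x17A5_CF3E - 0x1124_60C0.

Subtract column by column in base 16:
  E-0 → E
  3-C → 7 (borrow)
  F-0-1 → E
  C-6 → 6
  5-4 → 1
  A-2 → 8
  7-1 → 6
  1-1 → 0

0x6816E7E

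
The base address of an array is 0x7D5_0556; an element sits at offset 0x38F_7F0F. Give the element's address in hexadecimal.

0xB648465

Add column by column in base 16, right to left:
  6+F = 5 carry 1
  5+0+1 = 6
  5+F = 4 carry 1
  0+7+1 = 8
  5+F = 4 carry 1
  D+8+1 = 6 carry 1
  7+3+1 = B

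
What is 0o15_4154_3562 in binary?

0b1101100001101100011101110010

Each octal digit is 3 bits: 1=001 5=101 4=100 1=001 5=101 4=100 3=011 5=101 6=110 2=010.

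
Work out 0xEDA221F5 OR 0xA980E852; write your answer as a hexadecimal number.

0xEDA2E9F7

OR each hex digit independently (no carries):
  E|A=E, D|9=D, A|8=A, 2|0=2, 2|E=E, 1|8=9, F|5=F, 5|2=7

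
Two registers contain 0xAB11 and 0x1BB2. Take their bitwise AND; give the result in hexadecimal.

0x0B10

AND each hex digit independently (no carries):
  A&1=0, B&B=B, 1&B=1, 1&2=0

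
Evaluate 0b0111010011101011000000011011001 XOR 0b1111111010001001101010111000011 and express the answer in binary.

0b1000101001100010101010100011010

XOR bit by bit (1 where the bits differ):
  0111010011101011000000011011001
^ 1111111010001001101010111000011
= 1000101001100010101010100011010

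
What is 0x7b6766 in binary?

0b11110110110011101100110

Expand each hex digit to 4 bits: 7=0111 b=1011 6=0110 7=0111 6=0110 6=0110.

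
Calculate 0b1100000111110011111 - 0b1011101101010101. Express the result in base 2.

Subtract column by column in base 2:
  1-1 → 0
  1-0 → 1
  1-1 → 0
  1-0 → 1
  1-1 → 0
  0-0 → 0
  0-1 → 1 (borrow)
  1-0-1 → 0
  1-1 → 0
  1-1 → 0
  1-0 → 1
  1-1 → 0
  0-1 → 1 (borrow)
  0-1-1 → 0 (borrow)
  0-0-1 → 1 (borrow)
  0-1-1 → 0 (borrow)
  0-0-1 → 1 (borrow)
  1-0-1 → 0
  1-0 → 1

0b1010101010001001010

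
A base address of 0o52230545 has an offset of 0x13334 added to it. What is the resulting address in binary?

0o52230545 = 0b101010010011000101100101 in binary.
0x13334 = 0b10011001100110100 in binary.
Add column by column in base 2, right to left:
  1+0 = 1
  0+0 = 0
  1+1 = 0 carry 1
  0+0+1 = 1
  0+1 = 1
  1+1 = 0 carry 1
  1+0+1 = 0 carry 1
  0+0+1 = 1
  1+1 = 0 carry 1
  0+1+1 = 0 carry 1
  0+0+1 = 1
  0+0 = 0
  1+1 = 0 carry 1
  1+1+1 = 1 carry 1
  0+0+1 = 1
  0+0 = 0
  1+1 = 0 carry 1
  0+0+1 = 1
  0+0 = 0
  1+0 = 1
  0+0 = 0
  1+0 = 1
  0+0 = 0
  1+0 = 1

0b101010100110010010011001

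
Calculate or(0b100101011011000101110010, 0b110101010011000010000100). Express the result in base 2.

OR bit by bit (1 where either bit is 1):
  100101011011000101110010
| 110101010011000010000100
= 110101011011000111110110

0b110101011011000111110110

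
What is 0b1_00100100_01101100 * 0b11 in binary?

Multiply each base-2 digit by 3, carrying:
  0×3 = 0 → write 0
  0×3 = 0 → write 0
  1×3 = 3 → write 1 carry 1
  1×3+1 = 4 → write 0 carry 2
  0×3+2 = 2 → write 0 carry 1
  1×3+1 = 4 → write 0 carry 2
  1×3+2 = 5 → write 1 carry 2
  0×3+2 = 2 → write 0 carry 1
  0×3+1 = 1 → write 1
  0×3 = 0 → write 0
  1×3 = 3 → write 1 carry 1
  0×3+1 = 1 → write 1
  0×3 = 0 → write 0
  1×3 = 3 → write 1 carry 1
  0×3+1 = 1 → write 1
  0×3 = 0 → write 0
  1×3 = 3 → write 1 carry 1
  remaining carry: 1

0b110110110101000100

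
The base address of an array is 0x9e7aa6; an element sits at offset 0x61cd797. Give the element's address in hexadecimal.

0x6bb523d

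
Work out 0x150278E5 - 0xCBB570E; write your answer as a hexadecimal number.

0x84721D7

Subtract column by column in base 16:
  5-E → 7 (borrow)
  E-0-1 → D
  8-7 → 1
  7-5 → 2
  2-B → 7 (borrow)
  0-B-1 → 4 (borrow)
  5-C-1 → 8 (borrow)
  1-0-1 → 0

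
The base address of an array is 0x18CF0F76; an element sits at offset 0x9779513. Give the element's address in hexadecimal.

0x2246A489

Add column by column in base 16, right to left:
  6+3 = 9
  7+1 = 8
  F+5 = 4 carry 1
  0+9+1 = A
  F+7 = 6 carry 1
  C+7+1 = 4 carry 1
  8+9+1 = 2 carry 1
  1+0+1 = 2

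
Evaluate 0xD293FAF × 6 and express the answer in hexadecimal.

0x4EF77E1A

Multiply each base-16 digit by 6, carrying:
  F×6 = 90 → write A carry 5
  A×6+5 = 65 → write 1 carry 4
  F×6+4 = 94 → write E carry 5
  3×6+5 = 23 → write 7 carry 1
  9×6+1 = 55 → write 7 carry 3
  2×6+3 = 15 → write F
  D×6 = 78 → write E carry 4
  remaining carry: 4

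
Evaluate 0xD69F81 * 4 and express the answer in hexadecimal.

0x35A7E04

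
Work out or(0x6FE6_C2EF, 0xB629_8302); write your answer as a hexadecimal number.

0xFFEFC3EF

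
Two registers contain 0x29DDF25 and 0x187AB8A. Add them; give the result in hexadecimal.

0x4258AAF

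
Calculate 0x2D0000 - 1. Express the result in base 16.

The trailing 4 digits are 0, so subtracting 1 borrows through: they become F and the next digit up decrements.

0x2CFFFF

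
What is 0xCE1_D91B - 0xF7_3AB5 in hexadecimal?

0xBEA9E66

Subtract column by column in base 16:
  B-5 → 6
  1-B → 6 (borrow)
  9-A-1 → E (borrow)
  D-3-1 → 9
  1-7 → A (borrow)
  E-F-1 → E (borrow)
  C-0-1 → B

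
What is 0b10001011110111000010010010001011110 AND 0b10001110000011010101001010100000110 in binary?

0b10001010000011000000000010000000110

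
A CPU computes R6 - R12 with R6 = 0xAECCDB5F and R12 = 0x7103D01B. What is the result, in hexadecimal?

0x3DC90B44

Subtract column by column in base 16:
  F-B → 4
  5-1 → 4
  B-0 → B
  D-D → 0
  C-3 → 9
  C-0 → C
  E-1 → D
  A-7 → 3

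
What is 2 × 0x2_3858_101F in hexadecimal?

0x470B0203E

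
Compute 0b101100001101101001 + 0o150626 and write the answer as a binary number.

0o150626 = 0b1101000110010110 in binary.
Add column by column in base 2, right to left:
  1+0 = 1
  0+1 = 1
  0+1 = 1
  1+0 = 1
  0+1 = 1
  1+0 = 1
  1+0 = 1
  0+1 = 1
  1+1 = 0 carry 1
  1+0+1 = 0 carry 1
  0+0+1 = 1
  0+0 = 0
  0+1 = 1
  0+0 = 0
  1+1 = 0 carry 1
  1+1+1 = 1 carry 1
  0+0+1 = 1
  1+0 = 1

0b111001010011111111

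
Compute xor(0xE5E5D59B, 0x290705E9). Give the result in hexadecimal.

XOR each hex digit independently (no carries):
  E^2=C, 5^9=C, E^0=E, 5^7=2, D^0=D, 5^5=0, 9^E=7, B^9=2

0xCCE2D072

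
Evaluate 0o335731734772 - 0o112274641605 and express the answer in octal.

Subtract column by column in base 8:
  2-5 → 5 (borrow)
  7-0-1 → 6
  7-6 → 1
  4-1 → 3
  3-4 → 7 (borrow)
  7-6-1 → 0
  1-4 → 5 (borrow)
  3-7-1 → 3 (borrow)
  7-2-1 → 4
  5-2 → 3
  3-1 → 2
  3-1 → 2

0o223435073165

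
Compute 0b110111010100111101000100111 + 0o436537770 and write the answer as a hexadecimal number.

0xb653a1f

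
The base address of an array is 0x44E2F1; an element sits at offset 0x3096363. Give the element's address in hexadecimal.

0x34E4654

Add column by column in base 16, right to left:
  1+3 = 4
  F+6 = 5 carry 1
  2+3+1 = 6
  E+6 = 4 carry 1
  4+9+1 = E
  4+0 = 4
  0+3 = 3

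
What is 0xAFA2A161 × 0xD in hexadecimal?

0x8EB4231ED

Multiply each base-16 digit by 13, carrying:
  1×13 = 13 → write D
  6×13 = 78 → write E carry 4
  1×13+4 = 17 → write 1 carry 1
  A×13+1 = 131 → write 3 carry 8
  2×13+8 = 34 → write 2 carry 2
  A×13+2 = 132 → write 4 carry 8
  F×13+8 = 203 → write B carry 12
  A×13+12 = 142 → write E carry 8
  remaining carry: 8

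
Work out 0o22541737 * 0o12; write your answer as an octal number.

Multiply each base-8 digit by 10, carrying:
  7×10 = 70 → write 6 carry 8
  3×10+8 = 38 → write 6 carry 4
  7×10+4 = 74 → write 2 carry 9
  1×10+9 = 19 → write 3 carry 2
  4×10+2 = 42 → write 2 carry 5
  5×10+5 = 55 → write 7 carry 6
  2×10+6 = 26 → write 2 carry 3
  2×10+3 = 23 → write 7 carry 2
  remaining carry: 2

0o272723266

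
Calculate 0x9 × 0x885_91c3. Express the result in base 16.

0x4cb21fdb

Multiply each base-16 digit by 9, carrying:
  3×9 = 27 → write b carry 1
  c×9+1 = 109 → write d carry 6
  1×9+6 = 15 → write f
  9×9 = 81 → write 1 carry 5
  5×9+5 = 50 → write 2 carry 3
  8×9+3 = 75 → write b carry 4
  8×9+4 = 76 → write c carry 4
  remaining carry: 4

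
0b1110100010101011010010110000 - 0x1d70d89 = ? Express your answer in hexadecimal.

0xcb3a727

0b1110100010101011010010110000 = 0xe8ab4b0 in hexadecimal.
Subtract column by column in base 16:
  0-9 → 7 (borrow)
  b-8-1 → 2
  4-d → 7 (borrow)
  b-0-1 → a
  a-7 → 3
  8-d → b (borrow)
  e-1-1 → c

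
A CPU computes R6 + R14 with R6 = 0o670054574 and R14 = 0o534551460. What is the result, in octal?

0o1424626254

Add column by column in base 8, right to left:
  4+0 = 4
  7+6 = 5 carry 1
  5+4+1 = 2 carry 1
  4+1+1 = 6
  5+5 = 2 carry 1
  0+5+1 = 6
  0+4 = 4
  7+3 = 2 carry 1
  6+5+1 = 4 carry 1
  final carry 1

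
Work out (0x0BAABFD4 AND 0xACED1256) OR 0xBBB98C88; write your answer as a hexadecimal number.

0xBBB99EDC

0x0BAABFD4 AND 0xACED1256 = 0x08A81254.
Then OR with 0xBBB98C88.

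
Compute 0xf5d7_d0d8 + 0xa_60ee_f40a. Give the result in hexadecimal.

0xb56c6c4e2

Add column by column in base 16, right to left:
  8+a = 2 carry 1
  d+0+1 = e
  0+4 = 4
  d+f = c carry 1
  7+e+1 = 6 carry 1
  d+e+1 = c carry 1
  5+0+1 = 6
  f+6 = 5 carry 1
  0+a+1 = b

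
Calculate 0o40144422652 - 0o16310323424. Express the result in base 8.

Subtract column by column in base 8:
  2-4 → 6 (borrow)
  5-2-1 → 2
  6-4 → 2
  2-3 → 7 (borrow)
  2-2-1 → 7 (borrow)
  4-3-1 → 0
  4-0 → 4
  4-1 → 3
  1-3 → 6 (borrow)
  0-6-1 → 1 (borrow)
  4-1-1 → 2

0o21634077226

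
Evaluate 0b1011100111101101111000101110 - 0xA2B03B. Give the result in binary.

0b1010111111000010110111110011

0xA2B03B = 0b101000101011000000111011 in binary.
Subtract column by column in base 2:
  0-1 → 1 (borrow)
  1-1-1 → 1 (borrow)
  1-0-1 → 0
  1-1 → 0
  0-1 → 1 (borrow)
  1-1-1 → 1 (borrow)
  0-0-1 → 1 (borrow)
  0-0-1 → 1 (borrow)
  0-0-1 → 1 (borrow)
  1-0-1 → 0
  1-0 → 1
  1-0 → 1
  1-1 → 0
  0-1 → 1 (borrow)
  1-0-1 → 0
  1-1 → 0
  0-0 → 0
  1-1 → 0
  1-0 → 1
  1-0 → 1
  1-0 → 1
  0-1 → 1 (borrow)
  0-0-1 → 1 (borrow)
  1-1-1 → 1 (borrow)
  1-0-1 → 0
  1-0 → 1
  0-0 → 0
  1-0 → 1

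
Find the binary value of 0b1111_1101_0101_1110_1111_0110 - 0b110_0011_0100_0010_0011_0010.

Subtract column by column in base 2:
  0-0 → 0
  1-1 → 0
  1-0 → 1
  0-0 → 0
  1-1 → 0
  1-1 → 0
  1-0 → 1
  1-0 → 1
  0-0 → 0
  1-1 → 0
  1-0 → 1
  1-0 → 1
  1-0 → 1
  0-0 → 0
  1-1 → 0
  0-0 → 0
  1-1 → 0
  0-1 → 1 (borrow)
  1-0-1 → 0
  1-0 → 1
  1-0 → 1
  1-1 → 0
  1-1 → 0
  1-0 → 1

0b100110100001110011000100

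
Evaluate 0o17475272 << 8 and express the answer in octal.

0o7636535000

8 bits is not a whole number of base-8 digits; in binary: 1111100111101010111010 << 8 = 111110011110101011101000000000.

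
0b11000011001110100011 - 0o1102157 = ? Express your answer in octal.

0b11000011001110100011 = 0o3031643 in octal.
Subtract column by column in base 8:
  3-7 → 4 (borrow)
  4-5-1 → 6 (borrow)
  6-1-1 → 4
  1-2 → 7 (borrow)
  3-0-1 → 2
  0-1 → 7 (borrow)
  3-1-1 → 1

0o1727464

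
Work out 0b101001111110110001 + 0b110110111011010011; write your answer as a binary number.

0b1100000111010000100

Add column by column in base 2, right to left:
  1+1 = 0 carry 1
  0+1+1 = 0 carry 1
  0+0+1 = 1
  0+0 = 0
  1+1 = 0 carry 1
  1+0+1 = 0 carry 1
  0+1+1 = 0 carry 1
  1+1+1 = 1 carry 1
  1+0+1 = 0 carry 1
  1+1+1 = 1 carry 1
  1+1+1 = 1 carry 1
  1+1+1 = 1 carry 1
  1+0+1 = 0 carry 1
  0+1+1 = 0 carry 1
  0+1+1 = 0 carry 1
  1+0+1 = 0 carry 1
  0+1+1 = 0 carry 1
  1+1+1 = 1 carry 1
  final carry 1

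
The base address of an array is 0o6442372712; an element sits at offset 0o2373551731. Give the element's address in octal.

0o11036144643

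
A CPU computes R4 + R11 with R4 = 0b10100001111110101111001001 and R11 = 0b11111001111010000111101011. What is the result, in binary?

0b110011011111000110110110100

Add column by column in base 2, right to left:
  1+1 = 0 carry 1
  0+1+1 = 0 carry 1
  0+0+1 = 1
  1+1 = 0 carry 1
  0+0+1 = 1
  0+1 = 1
  1+1 = 0 carry 1
  1+1+1 = 1 carry 1
  1+1+1 = 1 carry 1
  1+0+1 = 0 carry 1
  0+0+1 = 1
  1+0 = 1
  0+0 = 0
  1+1 = 0 carry 1
  1+0+1 = 0 carry 1
  1+1+1 = 1 carry 1
  1+1+1 = 1 carry 1
  1+1+1 = 1 carry 1
  1+1+1 = 1 carry 1
  0+0+1 = 1
  0+0 = 0
  0+1 = 1
  0+1 = 1
  1+1 = 0 carry 1
  0+1+1 = 0 carry 1
  1+1+1 = 1 carry 1
  final carry 1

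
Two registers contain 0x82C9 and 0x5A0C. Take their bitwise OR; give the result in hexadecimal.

0xDACD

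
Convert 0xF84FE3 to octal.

Expand each hex digit to 4 bits: F=1111 8=1000 4=0100 F=1111 E=1110 3=0011.
Group the bits in threes: 111 110 000 100 111 111 100 011 → 76047743.

0o76047743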